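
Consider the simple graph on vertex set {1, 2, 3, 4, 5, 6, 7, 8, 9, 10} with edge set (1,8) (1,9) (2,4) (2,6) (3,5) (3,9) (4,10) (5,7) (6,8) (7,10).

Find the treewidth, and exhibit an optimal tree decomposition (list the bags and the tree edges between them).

Each bag holds 3 vertices, so the decomposition has width 2, which upper-bounds the treewidth. For the lower bound, G contains the cycle 5–3–9–1–8–6–2–4–10–7–5, so G is not a forest; only forests have treewidth ≤ 1, hence tw(G) ≥ 2. The upper and lower bounds meet at 2, so that is the treewidth.

Treewidth 2.
One optimal decomposition is:
Bags: B1 = {3, 5, 9}  B2 = {1, 5, 9}  B3 = {1, 5, 8}  B4 = {5, 6, 8}  B5 = {2, 5, 6}  B6 = {2, 4, 5}  B7 = {4, 5, 10}  B8 = {5, 7, 10}
Tree: B1–B2, B2–B3, B3–B4, B4–B5, B5–B6, B6–B7, B7–B8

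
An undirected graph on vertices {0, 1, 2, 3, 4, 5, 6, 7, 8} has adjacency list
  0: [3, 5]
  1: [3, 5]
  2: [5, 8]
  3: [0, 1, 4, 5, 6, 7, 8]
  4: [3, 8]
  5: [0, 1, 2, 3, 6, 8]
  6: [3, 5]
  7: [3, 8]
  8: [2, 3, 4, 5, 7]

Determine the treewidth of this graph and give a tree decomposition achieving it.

Each bag holds 3 vertices, so the decomposition has width 2, which upper-bounds the treewidth. On the other hand G contains the 3-clique {2, 5, 8}. A clique must lie in a single bag of any decomposition, so no decomposition can have width below 2. Hence tw(G) = 2 exactly.

Treewidth 2.
One optimal decomposition is:
Bags: B1 = {3, 4, 8}  B2 = {3, 5, 8}  B3 = {3, 5, 6}  B4 = {1, 3, 5}  B5 = {0, 3, 5}  B6 = {3, 7, 8}  B7 = {2, 5, 8}
Tree: B1–B2, B2–B3, B3–B4, B4–B5, B1–B6, B2–B7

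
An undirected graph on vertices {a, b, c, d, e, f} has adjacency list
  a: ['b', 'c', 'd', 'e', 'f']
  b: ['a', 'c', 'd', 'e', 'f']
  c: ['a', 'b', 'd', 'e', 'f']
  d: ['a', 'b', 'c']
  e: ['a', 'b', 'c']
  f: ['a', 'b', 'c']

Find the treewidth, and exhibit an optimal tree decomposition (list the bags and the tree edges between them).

Treewidth 3.
Bags: B1 = {a, b, c, d}  B2 = {a, b, c, f}  B3 = {a, b, c, e}
Tree: B1–B2, B1–B3

Every bag has size at most 4, so the width is 4 − 1 = 3 and tw(G) ≤ 3. On the other hand G contains the 4-clique {a, b, c, d}. A clique must lie in a single bag of any decomposition, so no decomposition can have width below 3. The upper and lower bounds meet at 3, so that is the treewidth.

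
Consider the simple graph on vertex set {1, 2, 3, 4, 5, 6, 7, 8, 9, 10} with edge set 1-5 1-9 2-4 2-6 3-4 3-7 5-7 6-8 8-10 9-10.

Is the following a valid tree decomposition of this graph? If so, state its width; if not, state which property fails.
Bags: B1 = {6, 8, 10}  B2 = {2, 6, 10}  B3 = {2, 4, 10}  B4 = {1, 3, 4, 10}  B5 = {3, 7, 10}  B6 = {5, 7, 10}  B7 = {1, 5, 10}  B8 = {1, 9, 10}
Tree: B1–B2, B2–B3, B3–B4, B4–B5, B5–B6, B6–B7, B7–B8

A tree decomposition must satisfy three properties: every vertex lies in some bag; for every edge, both endpoints lie together in some bag; and for every vertex, the bags containing it form a connected subtree. Here bags containing vertex 1 are not connected in the tree, so the decomposition is invalid.

No — bags containing vertex 1 are not connected in the tree.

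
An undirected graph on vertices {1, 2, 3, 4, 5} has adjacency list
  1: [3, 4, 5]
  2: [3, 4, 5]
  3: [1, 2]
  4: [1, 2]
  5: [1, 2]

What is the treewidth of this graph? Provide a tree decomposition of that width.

Every bag has size at most 3, so the width is 3 − 1 = 2 and tw(G) ≤ 2. For the lower bound, G contains the cycle 3–1–4–2–3, so G is not a forest; only forests have treewidth ≤ 1, hence tw(G) ≥ 2. The upper and lower bounds meet at 2, so that is the treewidth.

Treewidth 2.
One optimal decomposition is:
Bags: B1 = {1, 2, 3}  B2 = {1, 2, 4}  B3 = {1, 2, 5}
Tree: B1–B2, B2–B3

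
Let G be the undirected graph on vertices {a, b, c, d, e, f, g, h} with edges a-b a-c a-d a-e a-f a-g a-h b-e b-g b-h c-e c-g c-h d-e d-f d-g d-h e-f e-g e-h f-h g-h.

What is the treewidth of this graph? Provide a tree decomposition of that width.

The largest bag has 5 vertices, giving width 4; this decomposition certifies tw(G) ≤ 4. Conversely, {a, d, e, g, h} is a clique of size 5, and the vertices of any clique must share a bag in every tree decomposition; so some bag has ≥ 5 vertices and tw(G) ≥ 4. Therefore the treewidth is 4.

Treewidth 4.
One optimal decomposition is:
Bags: B1 = {a, b, e, g, h}  B2 = {a, d, e, g, h}  B3 = {a, c, e, g, h}  B4 = {a, d, e, f, h}
Tree: B1–B2, B1–B3, B2–B4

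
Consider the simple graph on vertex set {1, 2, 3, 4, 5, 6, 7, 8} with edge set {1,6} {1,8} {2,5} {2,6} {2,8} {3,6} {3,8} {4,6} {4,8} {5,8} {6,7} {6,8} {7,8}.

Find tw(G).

A width-2 tree decomposition is:
Bags: B1 = {6, 7, 8}  B2 = {2, 6, 8}  B3 = {4, 6, 8}  B4 = {2, 5, 8}  B5 = {3, 6, 8}  B6 = {1, 6, 8}
Tree: B1–B2, B1–B3, B2–B4, B2–B5, B1–B6
The largest bag has 3 vertices, giving width 2; this decomposition certifies tw(G) ≤ 2. Conversely, {2, 5, 8} is a clique of size 3, and the vertices of any clique must share a bag in every tree decomposition; so some bag has ≥ 3 vertices and tw(G) ≥ 2. Hence tw(G) = 2 exactly.

2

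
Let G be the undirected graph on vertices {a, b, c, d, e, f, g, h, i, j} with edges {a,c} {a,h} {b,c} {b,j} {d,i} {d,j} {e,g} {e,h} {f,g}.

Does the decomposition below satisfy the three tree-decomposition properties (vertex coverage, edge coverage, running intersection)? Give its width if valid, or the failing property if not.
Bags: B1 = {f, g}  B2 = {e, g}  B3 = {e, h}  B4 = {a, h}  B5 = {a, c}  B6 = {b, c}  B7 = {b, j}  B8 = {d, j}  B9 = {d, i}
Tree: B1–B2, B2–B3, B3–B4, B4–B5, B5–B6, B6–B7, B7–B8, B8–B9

Yes; width 1.

Vertex coverage: the bags together contain {a, b, c, d, e, f, g, h, i, j}, the full vertex set. Edge coverage: each edge of G has both endpoints in at least one bag. Running intersection: for every vertex, the bags containing it form a connected subtree. All three properties hold, so this is a valid tree decomposition of width max|bag| − 1 = 1, and hence tw(G) ≤ 1.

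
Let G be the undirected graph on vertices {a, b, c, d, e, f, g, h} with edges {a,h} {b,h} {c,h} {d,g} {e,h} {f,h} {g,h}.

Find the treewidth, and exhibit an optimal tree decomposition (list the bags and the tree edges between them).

Treewidth 1.
One optimal decomposition is:
Bags: B1 = {f, h}  B2 = {e, h}  B3 = {a, h}  B4 = {b, h}  B5 = {g, h}  B6 = {c, h}  B7 = {d, g}
Tree: B1–B2, B2–B3, B1–B4, B4–B5, B3–B6, B5–B7

Each bag holds 2 vertices, so the decomposition has width 1, which upper-bounds the treewidth. G has an edge, so its treewidth is at least 1. The upper and lower bounds meet at 1, so that is the treewidth.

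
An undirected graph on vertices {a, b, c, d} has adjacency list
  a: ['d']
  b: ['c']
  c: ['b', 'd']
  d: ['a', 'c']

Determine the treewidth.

A width-1 tree decomposition is:
Bags: B1 = {b, c}  B2 = {c, d}  B3 = {a, d}
Tree: B1–B2, B2–B3
Every bag has size at most 2, so the width is 2 − 1 = 1 and tw(G) ≤ 1. Since G has at least one edge (e.g. b–c), it is not an edgeless graph, so tw(G) ≥ 1. Combining the bounds, tw(G) = 1.

1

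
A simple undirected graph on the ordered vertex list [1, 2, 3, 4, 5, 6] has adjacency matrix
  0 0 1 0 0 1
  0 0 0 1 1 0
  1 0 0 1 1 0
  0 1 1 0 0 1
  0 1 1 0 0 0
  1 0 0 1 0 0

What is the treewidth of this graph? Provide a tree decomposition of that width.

Treewidth 2.
One such decomposition:
Bags: B1 = {2, 4, 5}  B2 = {3, 4, 5}  B3 = {3, 4, 6}  B4 = {1, 3, 6}
Tree: B1–B2, B2–B3, B3–B4

Each bag holds 3 vertices, so the decomposition has width 2, which upper-bounds the treewidth. The edges 2–5–3–4–2 form a cycle, so G is not a tree and its treewidth is at least 2. Therefore the treewidth is 2.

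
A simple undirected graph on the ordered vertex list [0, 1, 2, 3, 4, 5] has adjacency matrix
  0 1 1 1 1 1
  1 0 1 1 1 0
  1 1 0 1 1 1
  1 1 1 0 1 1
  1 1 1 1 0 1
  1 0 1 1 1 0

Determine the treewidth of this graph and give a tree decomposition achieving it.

Treewidth 4.
Bags: B1 = {0, 1, 2, 3, 4}  B2 = {0, 2, 3, 4, 5}
Tree: B1–B2

Each bag holds 5 vertices, so the decomposition has width 4, which upper-bounds the treewidth. Conversely, {0, 1, 2, 3, 4} is a clique of size 5, and the vertices of any clique must share a bag in every tree decomposition; so some bag has ≥ 5 vertices and tw(G) ≥ 4. Hence tw(G) = 4 exactly.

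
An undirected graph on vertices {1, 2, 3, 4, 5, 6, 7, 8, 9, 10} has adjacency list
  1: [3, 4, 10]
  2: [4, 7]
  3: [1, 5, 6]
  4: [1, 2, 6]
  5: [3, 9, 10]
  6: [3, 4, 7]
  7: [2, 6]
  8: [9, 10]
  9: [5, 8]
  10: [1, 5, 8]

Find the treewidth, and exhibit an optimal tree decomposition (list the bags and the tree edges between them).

The largest bag has 3 vertices, giving width 2; this decomposition certifies tw(G) ≤ 2. For the lower bound, G contains the cycle 2–7–6–4–2, so G is not a forest; only forests have treewidth ≤ 1, hence tw(G) ≥ 2. Combining the bounds, tw(G) = 2.

Treewidth 2.
Bags: B1 = {2, 4, 7}  B2 = {4, 6, 7}  B3 = {1, 4, 6}  B4 = {1, 3, 6}  B5 = {1, 3, 10}  B6 = {3, 5, 10}  B7 = {5, 8, 10}  B8 = {5, 8, 9}
Tree: B1–B2, B2–B3, B3–B4, B4–B5, B5–B6, B6–B7, B7–B8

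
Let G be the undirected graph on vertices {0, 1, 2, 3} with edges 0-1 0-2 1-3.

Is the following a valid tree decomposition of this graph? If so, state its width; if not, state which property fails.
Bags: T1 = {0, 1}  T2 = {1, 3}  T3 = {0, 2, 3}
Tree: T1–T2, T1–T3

A tree decomposition must satisfy three properties: every vertex lies in some bag; for every edge, both endpoints lie together in some bag; and for every vertex, the bags containing it form a connected subtree. Here bags containing vertex 3 are not connected in the tree, so the decomposition is invalid.

No — bags containing vertex 3 are not connected in the tree.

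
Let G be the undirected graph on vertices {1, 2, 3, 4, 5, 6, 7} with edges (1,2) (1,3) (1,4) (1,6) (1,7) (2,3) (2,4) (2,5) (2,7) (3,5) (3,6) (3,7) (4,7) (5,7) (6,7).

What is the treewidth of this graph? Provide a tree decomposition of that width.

Each bag holds 4 vertices, so the decomposition has width 3, which upper-bounds the treewidth. For the lower bound, the 4 vertices {1, 2, 3, 7} are pairwise adjacent, and any tree decomposition puts a clique entirely inside one bag — forcing width ≥ 3. Hence tw(G) = 3 exactly.

Treewidth 3.
One optimal decomposition is:
Bags: B1 = {2, 3, 5, 7}  B2 = {1, 2, 3, 7}  B3 = {1, 3, 6, 7}  B4 = {1, 2, 4, 7}
Tree: B1–B2, B2–B3, B2–B4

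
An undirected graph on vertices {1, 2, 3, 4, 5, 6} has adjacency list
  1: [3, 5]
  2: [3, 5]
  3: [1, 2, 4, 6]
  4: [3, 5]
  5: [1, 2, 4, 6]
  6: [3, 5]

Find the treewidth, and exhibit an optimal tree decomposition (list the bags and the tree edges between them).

Treewidth 2.
One such decomposition:
Bags: B1 = {1, 3, 5}  B2 = {3, 5, 6}  B3 = {3, 4, 5}  B4 = {2, 3, 5}
Tree: B1–B2, B2–B3, B3–B4

Each bag holds 3 vertices, so the decomposition has width 2, which upper-bounds the treewidth. Since 3–1–5–6–3 is a cycle in G, G is not acyclic. Forests are exactly the graphs of treewidth ≤ 1, so tw(G) ≥ 2. Therefore the treewidth is 2.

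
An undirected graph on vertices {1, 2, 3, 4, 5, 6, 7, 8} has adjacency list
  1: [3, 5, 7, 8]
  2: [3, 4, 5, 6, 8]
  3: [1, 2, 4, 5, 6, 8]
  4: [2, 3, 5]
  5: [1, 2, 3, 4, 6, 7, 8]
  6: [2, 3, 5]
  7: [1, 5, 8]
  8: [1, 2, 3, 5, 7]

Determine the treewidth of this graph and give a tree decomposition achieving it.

Every bag has size at most 4, so the width is 4 − 1 = 3 and tw(G) ≤ 3. For the lower bound, the 4 vertices {1, 3, 5, 8} are pairwise adjacent, and any tree decomposition puts a clique entirely inside one bag — forcing width ≥ 3. The upper and lower bounds meet at 3, so that is the treewidth.

Treewidth 3.
One such decomposition:
Bags: B1 = {2, 3, 4, 5}  B2 = {2, 3, 5, 8}  B3 = {1, 3, 5, 8}  B4 = {2, 3, 5, 6}  B5 = {1, 5, 7, 8}
Tree: B1–B2, B2–B3, B1–B4, B3–B5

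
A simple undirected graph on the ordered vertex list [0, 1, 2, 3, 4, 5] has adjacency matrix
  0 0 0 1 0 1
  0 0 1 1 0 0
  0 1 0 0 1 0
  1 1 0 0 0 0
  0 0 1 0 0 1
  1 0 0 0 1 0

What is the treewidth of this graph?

2

A width-2 tree decomposition is:
Bags: B1 = {1, 2, 4}  B2 = {1, 4, 5}  B3 = {0, 1, 5}  B4 = {0, 1, 3}
Tree: B1–B2, B2–B3, B3–B4
Each bag holds 3 vertices, so the decomposition has width 2, which upper-bounds the treewidth. For the lower bound, G contains the cycle 1–2–4–5–0–3–1, so G is not a forest; only forests have treewidth ≤ 1, hence tw(G) ≥ 2. Therefore the treewidth is 2.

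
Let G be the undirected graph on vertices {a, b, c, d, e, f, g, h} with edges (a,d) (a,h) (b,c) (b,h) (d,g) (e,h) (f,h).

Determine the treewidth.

A width-1 tree decomposition is:
Bags: B1 = {b, h}  B2 = {a, h}  B3 = {a, d}  B4 = {f, h}  B5 = {b, c}  B6 = {d, g}  B7 = {e, h}
Tree: B1–B2, B2–B3, B1–B4, B1–B5, B3–B6, B4–B7
Every bag has size at most 2, so the width is 2 − 1 = 1 and tw(G) ≤ 1. Any graph with an edge has treewidth ≥ 1, and G has the edge b–h. The upper and lower bounds meet at 1, so that is the treewidth.

1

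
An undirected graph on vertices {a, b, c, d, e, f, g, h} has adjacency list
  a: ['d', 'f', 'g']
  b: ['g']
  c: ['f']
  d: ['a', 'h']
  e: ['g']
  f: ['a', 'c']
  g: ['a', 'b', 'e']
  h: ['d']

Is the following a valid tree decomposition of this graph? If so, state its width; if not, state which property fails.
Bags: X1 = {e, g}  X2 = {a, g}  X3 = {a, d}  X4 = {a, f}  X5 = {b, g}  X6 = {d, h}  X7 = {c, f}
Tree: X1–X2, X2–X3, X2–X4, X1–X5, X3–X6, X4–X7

Every vertex of G appears in some bag (union = {a, b, c, d, e, f, g, h}); every edge is covered by a bag; and for each vertex v the set of bags containing v is connected in the bag tree. The decomposition is therefore valid. The largest bag has 2 vertices, so the width is 1.

Yes; width 1.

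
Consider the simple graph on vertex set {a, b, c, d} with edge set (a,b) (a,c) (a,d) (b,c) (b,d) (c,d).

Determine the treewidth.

A width-3 tree decomposition is:
Bags: B1 = {a, b, c, d}
Tree: (single bag)
With just one bag of size 4, the width is 4 − 1 = 3, so tw(G) ≤ 3. For the lower bound, the 4 vertices {a, b, c, d} are pairwise adjacent, and any tree decomposition puts a clique entirely inside one bag — forcing width ≥ 3. Therefore the treewidth is 3.

3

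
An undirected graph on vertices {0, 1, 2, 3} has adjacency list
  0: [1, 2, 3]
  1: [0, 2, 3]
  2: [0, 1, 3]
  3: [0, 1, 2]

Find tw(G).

3

A width-3 tree decomposition is:
Bags: B1 = {0, 1, 2, 3}
Tree: (single bag)
A single bag containing all 4 vertices is trivially a valid decomposition of width 3. For the lower bound, the 4 vertices {0, 1, 2, 3} are pairwise adjacent, and any tree decomposition puts a clique entirely inside one bag — forcing width ≥ 3. Combining the bounds, tw(G) = 3.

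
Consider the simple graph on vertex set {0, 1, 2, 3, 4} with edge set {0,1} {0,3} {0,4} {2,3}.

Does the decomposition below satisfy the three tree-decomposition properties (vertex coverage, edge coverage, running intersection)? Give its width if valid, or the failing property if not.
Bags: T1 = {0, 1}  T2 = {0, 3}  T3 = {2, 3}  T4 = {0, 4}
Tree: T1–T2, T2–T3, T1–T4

Every vertex of G appears in some bag (union = {0, 1, 2, 3, 4}); every edge is covered by a bag; and for each vertex v the set of bags containing v is connected in the bag tree. The decomposition is therefore valid. The largest bag has 2 vertices, so the width is 1.

Yes; width 1.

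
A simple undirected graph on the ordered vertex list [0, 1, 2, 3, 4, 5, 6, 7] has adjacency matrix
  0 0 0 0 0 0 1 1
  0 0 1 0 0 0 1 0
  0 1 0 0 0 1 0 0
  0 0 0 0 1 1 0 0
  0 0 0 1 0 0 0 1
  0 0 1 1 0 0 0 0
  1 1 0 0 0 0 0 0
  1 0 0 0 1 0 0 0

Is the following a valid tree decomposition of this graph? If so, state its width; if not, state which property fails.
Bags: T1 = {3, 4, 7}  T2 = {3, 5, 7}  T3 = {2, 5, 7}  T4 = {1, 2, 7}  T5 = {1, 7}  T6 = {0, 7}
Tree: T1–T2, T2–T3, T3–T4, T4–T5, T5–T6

A tree decomposition must satisfy three properties: every vertex lies in some bag; for every edge, both endpoints lie together in some bag; and for every vertex, the bags containing it form a connected subtree. Here vertex 6 appears in no bag, so the decomposition is invalid.

No — vertex 6 appears in no bag.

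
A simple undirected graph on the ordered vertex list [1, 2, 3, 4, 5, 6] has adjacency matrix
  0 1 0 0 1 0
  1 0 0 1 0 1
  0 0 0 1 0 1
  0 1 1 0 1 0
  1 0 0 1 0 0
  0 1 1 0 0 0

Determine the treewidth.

A width-2 tree decomposition is:
Bags: B1 = {1, 4, 5}  B2 = {1, 2, 4}  B3 = {2, 3, 4}  B4 = {2, 3, 6}
Tree: B1–B2, B2–B3, B3–B4
Every bag has size at most 3, so the width is 3 − 1 = 2 and tw(G) ≤ 2. Since 5–1–2–4–5 is a cycle in G, G is not acyclic. Forests are exactly the graphs of treewidth ≤ 1, so tw(G) ≥ 2. Combining the bounds, tw(G) = 2.

2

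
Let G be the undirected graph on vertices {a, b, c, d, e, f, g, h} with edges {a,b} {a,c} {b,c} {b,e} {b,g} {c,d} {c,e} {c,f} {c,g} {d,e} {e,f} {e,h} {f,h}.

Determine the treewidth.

2

A width-2 tree decomposition is:
Bags: B1 = {b, c, e}  B2 = {c, d, e}  B3 = {c, e, f}  B4 = {e, f, h}  B5 = {b, c, g}  B6 = {a, b, c}
Tree: B1–B2, B1–B3, B3–B4, B1–B5, B1–B6
The largest bag has 3 vertices, giving width 2; this decomposition certifies tw(G) ≤ 2. For the lower bound, the 3 vertices {e, f, h} are pairwise adjacent, and any tree decomposition puts a clique entirely inside one bag — forcing width ≥ 2. Combining the bounds, tw(G) = 2.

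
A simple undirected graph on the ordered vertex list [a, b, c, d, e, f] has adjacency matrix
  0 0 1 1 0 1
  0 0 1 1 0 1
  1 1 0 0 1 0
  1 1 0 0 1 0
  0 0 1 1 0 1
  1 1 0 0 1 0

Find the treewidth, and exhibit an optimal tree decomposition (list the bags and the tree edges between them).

The largest bag has 4 vertices, giving width 3; this decomposition certifies tw(G) ≤ 3. For the lower bound: the 4 vertex sets {a,f}, {c,e}, {d}, {b} are disjoint, each induces a connected subgraph, and every pair is joined by at least one edge of G. Contracting each set to a single vertex therefore yields K_{4} as a minor, and since treewidth is minor-monotone, tw(G) ≥ tw(K_{4}) = 3. The upper and lower bounds meet at 3, so that is the treewidth.

Treewidth 3.
Bags: B1 = {a, c, d, f}  B2 = {c, d, e, f}  B3 = {b, c, d, f}
Tree: B1–B2, B2–B3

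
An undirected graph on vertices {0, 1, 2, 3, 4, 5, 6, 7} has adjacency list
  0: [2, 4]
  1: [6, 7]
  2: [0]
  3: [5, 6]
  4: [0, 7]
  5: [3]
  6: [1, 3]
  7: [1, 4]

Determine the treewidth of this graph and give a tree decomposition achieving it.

Every bag has size at most 2, so the width is 2 − 1 = 1 and tw(G) ≤ 1. Since G has at least one edge (e.g. 5–3), it is not an edgeless graph, so tw(G) ≥ 1. Therefore the treewidth is 1.

Treewidth 1.
One optimal decomposition is:
Bags: B1 = {3, 5}  B2 = {3, 6}  B3 = {1, 6}  B4 = {1, 7}  B5 = {4, 7}  B6 = {0, 4}  B7 = {0, 2}
Tree: B1–B2, B2–B3, B3–B4, B4–B5, B5–B6, B6–B7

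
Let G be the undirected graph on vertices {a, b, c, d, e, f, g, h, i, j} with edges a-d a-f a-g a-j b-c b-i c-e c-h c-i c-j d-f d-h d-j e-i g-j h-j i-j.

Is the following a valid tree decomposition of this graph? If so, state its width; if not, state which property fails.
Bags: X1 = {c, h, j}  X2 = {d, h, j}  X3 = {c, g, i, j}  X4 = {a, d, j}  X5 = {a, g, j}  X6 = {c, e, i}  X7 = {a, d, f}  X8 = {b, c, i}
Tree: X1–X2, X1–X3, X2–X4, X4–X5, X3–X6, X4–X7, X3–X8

No — bags containing vertex g are not connected in the tree.

A tree decomposition must satisfy three properties: every vertex lies in some bag; for every edge, both endpoints lie together in some bag; and for every vertex, the bags containing it form a connected subtree. Here bags containing vertex g are not connected in the tree, so the decomposition is invalid.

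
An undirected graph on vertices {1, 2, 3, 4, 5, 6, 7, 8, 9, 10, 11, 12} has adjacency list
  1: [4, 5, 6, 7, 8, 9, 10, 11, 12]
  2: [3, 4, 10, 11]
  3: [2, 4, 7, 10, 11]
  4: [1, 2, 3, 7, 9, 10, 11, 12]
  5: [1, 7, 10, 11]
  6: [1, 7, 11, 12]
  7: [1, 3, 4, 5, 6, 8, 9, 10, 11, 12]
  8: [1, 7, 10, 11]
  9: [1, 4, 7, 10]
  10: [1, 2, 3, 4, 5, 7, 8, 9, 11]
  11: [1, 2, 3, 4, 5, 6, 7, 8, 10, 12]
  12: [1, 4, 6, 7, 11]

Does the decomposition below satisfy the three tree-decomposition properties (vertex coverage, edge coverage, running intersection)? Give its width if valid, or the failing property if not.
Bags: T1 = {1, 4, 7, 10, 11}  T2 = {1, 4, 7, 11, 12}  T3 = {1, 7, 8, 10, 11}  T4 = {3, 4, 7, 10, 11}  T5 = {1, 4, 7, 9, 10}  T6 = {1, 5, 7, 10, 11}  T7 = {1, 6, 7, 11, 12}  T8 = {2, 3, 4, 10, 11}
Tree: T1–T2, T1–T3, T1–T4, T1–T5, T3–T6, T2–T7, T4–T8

Yes; width 4.

Every vertex of G appears in some bag (union = {1, 2, 3, 4, 5, 6, 7, 8, 9, 10, 11, 12}); every edge is covered by a bag; and for each vertex v the set of bags containing v is connected in the bag tree. The decomposition is therefore valid. The largest bag has 5 vertices, so the width is 4.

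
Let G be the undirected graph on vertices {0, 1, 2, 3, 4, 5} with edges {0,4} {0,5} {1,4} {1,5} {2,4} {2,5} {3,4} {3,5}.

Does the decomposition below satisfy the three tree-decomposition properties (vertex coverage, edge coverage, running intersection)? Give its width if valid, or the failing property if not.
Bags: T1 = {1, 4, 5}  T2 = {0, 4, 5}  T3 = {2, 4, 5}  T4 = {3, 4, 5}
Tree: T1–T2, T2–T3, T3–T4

Every vertex of G appears in some bag (union = {0, 1, 2, 3, 4, 5}); every edge is covered by a bag; and for each vertex v the set of bags containing v is connected in the bag tree. The decomposition is therefore valid. The largest bag has 3 vertices, so the width is 2.

Yes; width 2.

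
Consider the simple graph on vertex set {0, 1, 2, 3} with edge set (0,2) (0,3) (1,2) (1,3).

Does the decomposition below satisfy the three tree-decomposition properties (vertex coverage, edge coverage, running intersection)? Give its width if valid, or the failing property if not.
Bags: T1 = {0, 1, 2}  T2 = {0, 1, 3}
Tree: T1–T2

Vertex coverage: the bags together contain {0, 1, 2, 3}, the full vertex set. Edge coverage: each edge of G has both endpoints in at least one bag. Running intersection: for every vertex, the bags containing it form a connected subtree. All three properties hold, so this is a valid tree decomposition of width max|bag| − 1 = 2, and hence tw(G) ≤ 2.

Yes; width 2.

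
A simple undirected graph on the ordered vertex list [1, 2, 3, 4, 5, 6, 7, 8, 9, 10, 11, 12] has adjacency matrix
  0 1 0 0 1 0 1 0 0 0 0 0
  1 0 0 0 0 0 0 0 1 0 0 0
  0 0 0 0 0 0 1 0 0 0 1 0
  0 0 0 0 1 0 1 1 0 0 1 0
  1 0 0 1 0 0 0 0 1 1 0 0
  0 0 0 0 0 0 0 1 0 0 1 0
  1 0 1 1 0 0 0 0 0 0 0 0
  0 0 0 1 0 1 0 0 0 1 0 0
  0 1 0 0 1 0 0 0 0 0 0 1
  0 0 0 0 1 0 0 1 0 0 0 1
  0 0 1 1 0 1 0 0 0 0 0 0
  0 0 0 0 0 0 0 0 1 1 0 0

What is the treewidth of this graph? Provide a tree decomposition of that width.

Treewidth 3.
One optimal decomposition is:
Bags: B1 = {3, 6, 7, 11}  B2 = {4, 6, 7, 11}  B3 = {4, 6, 7, 8}  B4 = {1, 4, 7, 8}  B5 = {1, 4, 5, 8}  B6 = {1, 5, 8, 10}  B7 = {1, 2, 5, 10}  B8 = {2, 5, 9, 10}  B9 = {2, 9, 10, 12}
Tree: B1–B2, B2–B3, B3–B4, B4–B5, B5–B6, B6–B7, B7–B8, B8–B9

Each bag holds 4 vertices, so the decomposition has width 3, which upper-bounds the treewidth. For the lower bound: the 4 vertex sets {3,6,11}, {7}, {4}, {1,5,8,10} are disjoint, each induces a connected subgraph, and every pair is joined by at least one edge of G. Contracting each set to a single vertex therefore yields K_{4} as a minor, and since treewidth is minor-monotone, tw(G) ≥ tw(K_{4}) = 3. Therefore the treewidth is 3.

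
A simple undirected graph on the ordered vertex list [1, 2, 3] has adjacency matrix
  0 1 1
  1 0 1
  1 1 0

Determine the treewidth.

2

A width-2 tree decomposition is:
Bags: B1 = {1, 2, 3}
Tree: (single bag)
A single bag containing all 3 vertices is trivially a valid decomposition of width 2. On the other hand G contains the 3-clique {1, 2, 3}. A clique must lie in a single bag of any decomposition, so no decomposition can have width below 2. Hence tw(G) = 2 exactly.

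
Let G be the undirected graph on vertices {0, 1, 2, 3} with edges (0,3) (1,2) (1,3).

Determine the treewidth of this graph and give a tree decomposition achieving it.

Every bag has size at most 2, so the width is 2 − 1 = 1 and tw(G) ≤ 1. G has an edge, so its treewidth is at least 1. The upper and lower bounds meet at 1, so that is the treewidth.

Treewidth 1.
One such decomposition:
Bags: B1 = {0, 3}  B2 = {1, 3}  B3 = {1, 2}
Tree: B1–B2, B2–B3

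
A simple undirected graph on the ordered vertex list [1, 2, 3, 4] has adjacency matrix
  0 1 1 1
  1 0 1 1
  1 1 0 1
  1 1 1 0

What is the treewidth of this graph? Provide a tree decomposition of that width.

With just one bag of size 4, the width is 4 − 1 = 3, so tw(G) ≤ 3. Conversely, {1, 2, 3, 4} is a clique of size 4, and the vertices of any clique must share a bag in every tree decomposition; so some bag has ≥ 4 vertices and tw(G) ≥ 3. The upper and lower bounds meet at 3, so that is the treewidth.

Treewidth 3.
One optimal decomposition is:
Bags: B1 = {1, 2, 3, 4}
Tree: (single bag)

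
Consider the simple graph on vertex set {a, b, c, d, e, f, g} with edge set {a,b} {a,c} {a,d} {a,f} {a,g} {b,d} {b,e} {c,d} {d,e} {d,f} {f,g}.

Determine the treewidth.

2

A width-2 tree decomposition is:
Bags: B1 = {a, f, g}  B2 = {a, d, f}  B3 = {a, b, d}  B4 = {b, d, e}  B5 = {a, c, d}
Tree: B1–B2, B2–B3, B3–B4, B2–B5
The largest bag has 3 vertices, giving width 2; this decomposition certifies tw(G) ≤ 2. For the lower bound, the 3 vertices {b, d, e} are pairwise adjacent, and any tree decomposition puts a clique entirely inside one bag — forcing width ≥ 2. Hence tw(G) = 2 exactly.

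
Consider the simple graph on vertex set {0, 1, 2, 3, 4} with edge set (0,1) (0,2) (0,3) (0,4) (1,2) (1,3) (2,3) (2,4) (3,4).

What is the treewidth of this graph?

3

A width-3 tree decomposition is:
Bags: B1 = {0, 1, 2, 3}  B2 = {0, 2, 3, 4}
Tree: B1–B2
Each bag holds 4 vertices, so the decomposition has width 3, which upper-bounds the treewidth. For the lower bound, the 4 vertices {0, 1, 2, 3} are pairwise adjacent, and any tree decomposition puts a clique entirely inside one bag — forcing width ≥ 3. Hence tw(G) = 3 exactly.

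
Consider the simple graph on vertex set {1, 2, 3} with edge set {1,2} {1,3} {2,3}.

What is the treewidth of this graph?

A width-2 tree decomposition is:
Bags: B1 = {1, 2, 3}
Tree: (single bag)
A single bag containing all 3 vertices is trivially a valid decomposition of width 2. For the lower bound, the 3 vertices {1, 2, 3} are pairwise adjacent, and any tree decomposition puts a clique entirely inside one bag — forcing width ≥ 2. Combining the bounds, tw(G) = 2.

2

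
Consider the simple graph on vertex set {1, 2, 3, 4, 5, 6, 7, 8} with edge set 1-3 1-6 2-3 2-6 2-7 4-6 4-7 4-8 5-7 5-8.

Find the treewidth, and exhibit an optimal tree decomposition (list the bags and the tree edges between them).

Treewidth 2.
One optimal decomposition is:
Bags: B1 = {1, 2, 3}  B2 = {1, 2, 6}  B3 = {2, 6, 7}  B4 = {4, 6, 7}  B5 = {4, 5, 7}  B6 = {4, 5, 8}
Tree: B1–B2, B2–B3, B3–B4, B4–B5, B5–B6

Every bag has size at most 3, so the width is 3 − 1 = 2 and tw(G) ≤ 2. The edges 3–1–6–2–3 form a cycle, so G is not a tree and its treewidth is at least 2. Therefore the treewidth is 2.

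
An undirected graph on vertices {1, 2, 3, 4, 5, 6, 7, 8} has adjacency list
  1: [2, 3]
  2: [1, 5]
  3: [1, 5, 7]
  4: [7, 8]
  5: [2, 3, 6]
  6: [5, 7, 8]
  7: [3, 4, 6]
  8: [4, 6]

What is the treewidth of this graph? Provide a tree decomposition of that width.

The largest bag has 3 vertices, giving width 2; this decomposition certifies tw(G) ≤ 2. Since 1–2–5–3–1 is a cycle in G, G is not acyclic. Forests are exactly the graphs of treewidth ≤ 1, so tw(G) ≥ 2. Hence tw(G) = 2 exactly.

Treewidth 2.
One such decomposition:
Bags: B1 = {1, 2, 3}  B2 = {2, 3, 5}  B3 = {3, 5, 7}  B4 = {5, 6, 7}  B5 = {4, 6, 7}  B6 = {4, 6, 8}
Tree: B1–B2, B2–B3, B3–B4, B4–B5, B5–B6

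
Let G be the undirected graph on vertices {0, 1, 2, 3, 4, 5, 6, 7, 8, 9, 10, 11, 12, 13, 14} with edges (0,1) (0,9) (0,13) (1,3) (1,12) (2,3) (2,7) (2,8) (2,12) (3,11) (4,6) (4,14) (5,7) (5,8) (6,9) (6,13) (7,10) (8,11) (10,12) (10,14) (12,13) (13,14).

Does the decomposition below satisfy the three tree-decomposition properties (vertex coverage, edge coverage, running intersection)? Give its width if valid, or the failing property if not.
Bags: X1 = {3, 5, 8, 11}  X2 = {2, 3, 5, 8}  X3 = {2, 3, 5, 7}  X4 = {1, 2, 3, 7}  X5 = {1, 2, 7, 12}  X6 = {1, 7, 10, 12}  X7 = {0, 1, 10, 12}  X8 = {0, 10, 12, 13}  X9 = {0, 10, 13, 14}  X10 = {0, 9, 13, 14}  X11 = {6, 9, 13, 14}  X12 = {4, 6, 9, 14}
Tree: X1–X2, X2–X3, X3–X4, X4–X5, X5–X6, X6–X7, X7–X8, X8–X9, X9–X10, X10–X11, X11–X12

Yes; width 3.

Checking the three conditions: (i) the bags cover all of {0, 1, 2, 3, 4, 5, 6, 7, 8, 9, 10, 11, 12, 13, 14}; (ii) for each edge, some bag contains both endpoints; (iii) the bags containing any fixed vertex form a subtree. All hold, so the decomposition is valid with width 4 − 1 = 3.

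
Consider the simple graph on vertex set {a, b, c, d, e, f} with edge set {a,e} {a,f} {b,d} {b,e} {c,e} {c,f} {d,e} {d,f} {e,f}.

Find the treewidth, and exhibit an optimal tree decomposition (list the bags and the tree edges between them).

Every bag has size at most 3, so the width is 3 − 1 = 2 and tw(G) ≤ 2. On the other hand G contains the 3-clique {d, e, f}. A clique must lie in a single bag of any decomposition, so no decomposition can have width below 2. The upper and lower bounds meet at 2, so that is the treewidth.

Treewidth 2.
One such decomposition:
Bags: B1 = {c, e, f}  B2 = {d, e, f}  B3 = {b, d, e}  B4 = {a, e, f}
Tree: B1–B2, B2–B3, B1–B4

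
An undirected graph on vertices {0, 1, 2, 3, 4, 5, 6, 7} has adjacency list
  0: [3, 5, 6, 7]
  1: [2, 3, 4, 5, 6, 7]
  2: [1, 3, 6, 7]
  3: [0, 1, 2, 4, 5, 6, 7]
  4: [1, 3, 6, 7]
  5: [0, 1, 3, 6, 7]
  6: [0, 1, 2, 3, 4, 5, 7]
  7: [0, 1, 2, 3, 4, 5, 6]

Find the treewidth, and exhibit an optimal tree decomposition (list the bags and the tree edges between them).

Treewidth 4.
One optimal decomposition is:
Bags: B1 = {1, 3, 5, 6, 7}  B2 = {1, 2, 3, 6, 7}  B3 = {0, 3, 5, 6, 7}  B4 = {1, 3, 4, 6, 7}
Tree: B1–B2, B1–B3, B2–B4

Each bag holds 5 vertices, so the decomposition has width 4, which upper-bounds the treewidth. Conversely, {0, 3, 5, 6, 7} is a clique of size 5, and the vertices of any clique must share a bag in every tree decomposition; so some bag has ≥ 5 vertices and tw(G) ≥ 4. Therefore the treewidth is 4.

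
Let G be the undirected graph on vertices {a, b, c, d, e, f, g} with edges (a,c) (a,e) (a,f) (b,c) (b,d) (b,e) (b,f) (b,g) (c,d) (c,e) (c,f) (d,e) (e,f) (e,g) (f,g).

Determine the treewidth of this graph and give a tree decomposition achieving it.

The largest bag has 4 vertices, giving width 3; this decomposition certifies tw(G) ≤ 3. For the lower bound, the 4 vertices {b, c, d, e} are pairwise adjacent, and any tree decomposition puts a clique entirely inside one bag — forcing width ≥ 3. Combining the bounds, tw(G) = 3.

Treewidth 3.
Bags: B1 = {b, c, d, e}  B2 = {b, c, e, f}  B3 = {a, c, e, f}  B4 = {b, e, f, g}
Tree: B1–B2, B2–B3, B2–B4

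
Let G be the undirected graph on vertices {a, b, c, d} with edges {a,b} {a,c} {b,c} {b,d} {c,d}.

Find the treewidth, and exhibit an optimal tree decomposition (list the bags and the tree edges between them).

Treewidth 2.
Bags: B1 = {a, b, c}  B2 = {b, c, d}
Tree: B1–B2

Every bag has size at most 3, so the width is 3 − 1 = 2 and tw(G) ≤ 2. Conversely, {b, c, d} is a clique of size 3, and the vertices of any clique must share a bag in every tree decomposition; so some bag has ≥ 3 vertices and tw(G) ≥ 2. Therefore the treewidth is 2.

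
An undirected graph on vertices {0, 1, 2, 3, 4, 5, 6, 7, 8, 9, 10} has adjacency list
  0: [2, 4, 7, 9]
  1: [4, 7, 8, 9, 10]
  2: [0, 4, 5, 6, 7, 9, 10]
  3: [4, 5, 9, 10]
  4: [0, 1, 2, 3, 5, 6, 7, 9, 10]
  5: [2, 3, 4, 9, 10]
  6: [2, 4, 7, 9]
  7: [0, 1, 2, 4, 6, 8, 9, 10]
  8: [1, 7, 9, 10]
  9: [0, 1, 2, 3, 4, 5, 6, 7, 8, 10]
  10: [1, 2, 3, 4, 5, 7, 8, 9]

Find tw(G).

4

A width-4 tree decomposition is:
Bags: B1 = {2, 4, 5, 9, 10}  B2 = {2, 4, 7, 9, 10}  B3 = {1, 4, 7, 9, 10}  B4 = {0, 2, 4, 7, 9}  B5 = {2, 4, 6, 7, 9}  B6 = {3, 4, 5, 9, 10}  B7 = {1, 7, 8, 9, 10}
Tree: B1–B2, B2–B3, B2–B4, B4–B5, B1–B6, B3–B7
Every bag has size at most 5, so the width is 5 − 1 = 4 and tw(G) ≤ 4. Conversely, {1, 7, 8, 9, 10} is a clique of size 5, and the vertices of any clique must share a bag in every tree decomposition; so some bag has ≥ 5 vertices and tw(G) ≥ 4. Hence tw(G) = 4 exactly.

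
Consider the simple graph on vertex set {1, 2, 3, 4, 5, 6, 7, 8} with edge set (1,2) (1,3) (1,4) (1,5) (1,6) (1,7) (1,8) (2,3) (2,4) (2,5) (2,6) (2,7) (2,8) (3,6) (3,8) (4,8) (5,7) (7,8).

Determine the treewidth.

A width-3 tree decomposition is:
Bags: B1 = {1, 2, 3, 8}  B2 = {1, 2, 4, 8}  B3 = {1, 2, 7, 8}  B4 = {1, 2, 5, 7}  B5 = {1, 2, 3, 6}
Tree: B1–B2, B1–B3, B3–B4, B1–B5
Each bag holds 4 vertices, so the decomposition has width 3, which upper-bounds the treewidth. On the other hand G contains the 4-clique {1, 2, 3, 8}. A clique must lie in a single bag of any decomposition, so no decomposition can have width below 3. The upper and lower bounds meet at 3, so that is the treewidth.

3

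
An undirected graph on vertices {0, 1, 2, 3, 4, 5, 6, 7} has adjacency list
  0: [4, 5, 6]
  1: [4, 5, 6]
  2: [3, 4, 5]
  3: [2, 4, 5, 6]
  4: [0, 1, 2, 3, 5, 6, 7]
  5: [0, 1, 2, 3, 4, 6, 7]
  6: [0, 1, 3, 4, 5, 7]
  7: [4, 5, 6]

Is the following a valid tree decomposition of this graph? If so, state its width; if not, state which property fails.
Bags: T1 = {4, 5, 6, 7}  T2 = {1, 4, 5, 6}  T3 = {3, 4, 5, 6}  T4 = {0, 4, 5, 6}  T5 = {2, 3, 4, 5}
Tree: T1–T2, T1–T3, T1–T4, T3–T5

Yes; width 3.

Checking the three conditions: (i) the bags cover all of {0, 1, 2, 3, 4, 5, 6, 7}; (ii) for each edge, some bag contains both endpoints; (iii) the bags containing any fixed vertex form a subtree. All hold, so the decomposition is valid with width 4 − 1 = 3.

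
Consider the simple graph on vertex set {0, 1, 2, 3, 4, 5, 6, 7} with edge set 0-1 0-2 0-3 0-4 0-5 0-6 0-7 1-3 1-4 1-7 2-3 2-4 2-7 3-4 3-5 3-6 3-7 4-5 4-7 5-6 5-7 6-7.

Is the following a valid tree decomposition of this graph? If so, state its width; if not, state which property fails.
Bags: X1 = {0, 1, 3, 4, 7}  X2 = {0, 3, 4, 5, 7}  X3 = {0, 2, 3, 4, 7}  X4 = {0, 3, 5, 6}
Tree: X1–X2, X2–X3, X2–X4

No — edge (7,6) lies in no bag.

A tree decomposition must satisfy three properties: every vertex lies in some bag; for every edge, both endpoints lie together in some bag; and for every vertex, the bags containing it form a connected subtree. Here edge (7,6) lies in no bag, so the decomposition is invalid.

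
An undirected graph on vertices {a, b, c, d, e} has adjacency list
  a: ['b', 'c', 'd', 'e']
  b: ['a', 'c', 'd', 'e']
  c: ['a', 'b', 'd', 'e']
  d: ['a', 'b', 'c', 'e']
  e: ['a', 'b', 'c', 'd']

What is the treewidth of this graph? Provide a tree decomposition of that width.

Treewidth 4.
One such decomposition:
Bags: B1 = {a, b, c, d, e}
Tree: (single bag)

A single bag containing all 5 vertices is trivially a valid decomposition of width 4. On the other hand G contains the 5-clique {a, b, c, d, e}. A clique must lie in a single bag of any decomposition, so no decomposition can have width below 4. Hence tw(G) = 4 exactly.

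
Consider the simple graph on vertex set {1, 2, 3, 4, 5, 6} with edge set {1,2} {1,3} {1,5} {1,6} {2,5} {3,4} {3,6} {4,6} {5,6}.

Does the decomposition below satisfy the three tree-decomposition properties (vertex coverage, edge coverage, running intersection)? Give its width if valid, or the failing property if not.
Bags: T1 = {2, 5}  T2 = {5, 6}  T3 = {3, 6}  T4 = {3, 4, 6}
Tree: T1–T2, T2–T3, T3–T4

A tree decomposition must satisfy three properties: every vertex lies in some bag; for every edge, both endpoints lie together in some bag; and for every vertex, the bags containing it form a connected subtree. Here vertex 1 appears in no bag, so the decomposition is invalid.

No — vertex 1 appears in no bag.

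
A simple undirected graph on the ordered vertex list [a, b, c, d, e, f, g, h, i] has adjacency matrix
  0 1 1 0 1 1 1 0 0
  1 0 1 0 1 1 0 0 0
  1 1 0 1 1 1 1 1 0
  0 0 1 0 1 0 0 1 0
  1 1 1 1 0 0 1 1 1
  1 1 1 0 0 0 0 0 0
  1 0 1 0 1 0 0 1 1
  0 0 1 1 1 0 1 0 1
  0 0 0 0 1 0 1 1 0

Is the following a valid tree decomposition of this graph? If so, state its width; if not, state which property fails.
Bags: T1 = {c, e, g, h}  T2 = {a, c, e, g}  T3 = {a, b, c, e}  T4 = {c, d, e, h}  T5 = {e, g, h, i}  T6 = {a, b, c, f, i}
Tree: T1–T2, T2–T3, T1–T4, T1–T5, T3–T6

A tree decomposition must satisfy three properties: every vertex lies in some bag; for every edge, both endpoints lie together in some bag; and for every vertex, the bags containing it form a connected subtree. Here bags containing vertex i are not connected in the tree, so the decomposition is invalid.

No — bags containing vertex i are not connected in the tree.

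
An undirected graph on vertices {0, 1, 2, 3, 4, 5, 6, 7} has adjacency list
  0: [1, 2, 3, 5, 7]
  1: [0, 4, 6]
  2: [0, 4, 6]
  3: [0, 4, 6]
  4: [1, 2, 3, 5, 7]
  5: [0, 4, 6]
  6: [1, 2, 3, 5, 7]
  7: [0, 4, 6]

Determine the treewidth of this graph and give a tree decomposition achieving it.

Treewidth 3.
One optimal decomposition is:
Bags: B1 = {0, 4, 5, 6}  B2 = {0, 4, 6, 7}  B3 = {0, 2, 4, 6}  B4 = {0, 3, 4, 6}  B5 = {0, 1, 4, 6}
Tree: B1–B2, B2–B3, B3–B4, B4–B5

Each bag holds 4 vertices, so the decomposition has width 3, which upper-bounds the treewidth. For the lower bound: the 4 vertex sets {5,6}, {0,7}, {4}, {2} are disjoint, each induces a connected subgraph, and every pair is joined by at least one edge of G. Contracting each set to a single vertex therefore yields K_{4} as a minor, and since treewidth is minor-monotone, tw(G) ≥ tw(K_{4}) = 3. Combining the bounds, tw(G) = 3.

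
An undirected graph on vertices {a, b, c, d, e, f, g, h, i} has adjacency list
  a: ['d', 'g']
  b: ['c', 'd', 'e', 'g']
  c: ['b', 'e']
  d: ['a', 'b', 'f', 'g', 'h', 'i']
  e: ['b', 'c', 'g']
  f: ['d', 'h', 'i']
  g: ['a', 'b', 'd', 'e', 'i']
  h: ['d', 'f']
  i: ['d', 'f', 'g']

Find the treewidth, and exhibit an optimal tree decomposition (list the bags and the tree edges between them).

Treewidth 2.
Bags: B1 = {d, g, i}  B2 = {b, d, g}  B3 = {a, d, g}  B4 = {d, f, i}  B5 = {b, e, g}  B6 = {d, f, h}  B7 = {b, c, e}
Tree: B1–B2, B2–B3, B1–B4, B2–B5, B4–B6, B5–B7

The largest bag has 3 vertices, giving width 2; this decomposition certifies tw(G) ≤ 2. Conversely, {a, d, g} is a clique of size 3, and the vertices of any clique must share a bag in every tree decomposition; so some bag has ≥ 3 vertices and tw(G) ≥ 2. Therefore the treewidth is 2.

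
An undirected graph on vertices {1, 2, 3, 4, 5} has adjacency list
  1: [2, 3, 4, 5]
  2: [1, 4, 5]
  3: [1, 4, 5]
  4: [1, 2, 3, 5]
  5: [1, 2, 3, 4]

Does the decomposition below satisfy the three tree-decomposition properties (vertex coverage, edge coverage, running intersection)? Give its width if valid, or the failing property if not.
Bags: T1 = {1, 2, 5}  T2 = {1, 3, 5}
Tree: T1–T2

A tree decomposition must satisfy three properties: every vertex lies in some bag; for every edge, both endpoints lie together in some bag; and for every vertex, the bags containing it form a connected subtree. Here vertex 4 appears in no bag, so the decomposition is invalid.

No — vertex 4 appears in no bag.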